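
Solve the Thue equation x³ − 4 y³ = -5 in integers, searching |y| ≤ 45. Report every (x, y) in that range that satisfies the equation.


The equation is x³ - 4y³ = -5. For fixed y, x³ = 4·y³ − 5, so a solution requires the RHS to be a perfect cube.
Strategy: iterate y from -45 to 45, compute RHS = 4·y³ − 5, and check whether it is a (positive or negative) perfect cube.
Check small values of y:
  y = 0: RHS = -5 is not a perfect cube.
  y = 1: RHS = -1 = (-1)³ ⇒ x = -1 works.
  y = -1: RHS = -9 is not a perfect cube.
  y = 2: RHS = 27 = (3)³ ⇒ x = 3 works.
  y = -2: RHS = -37 is not a perfect cube.
  y = 3: RHS = 103 is not a perfect cube.
  y = -3: RHS = -113 is not a perfect cube.
Continuing the search up to |y| = 45 finds no further solutions beyond those listed.
Collected solutions: (-1, 1), (3, 2).

Solutions (with |y| ≤ 45): (-1, 1), (3, 2).


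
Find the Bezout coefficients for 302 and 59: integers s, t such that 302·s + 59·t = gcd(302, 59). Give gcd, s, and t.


Euclidean algorithm on (302, 59) — divide until remainder is 0:
  302 = 5 · 59 + 7
  59 = 8 · 7 + 3
  7 = 2 · 3 + 1
  3 = 3 · 1 + 0
gcd(302, 59) = 1.
Track Bezout coefficients alongside the remainders: start with r₀ = 302 = a·1 + b·0 (s = 1, t = 0) and r₁ = 59 = a·0 + b·1 (s = 0, t = 1); each new remainder r_{k+1} = r_{k-1} − q_k·r_k inherits s_{k+1} = s_{k-1} − q_k·s_k, t_{k+1} = t_{k-1} − q_k·t_k, so r_k = a·s_k + b·t_k at every step:
  q = 5: r = 7, s = 1 − 5·0 = 1, t = 0 − 5·1 = -5  (check: 302·1 + 59·(-5) = 7)
  q = 8: r = 3, s = 0 − 8·1 = -8, t = 1 − 8·(-5) = 41  (check: 302·(-8) + 59·41 = 3)
  q = 2: r = 1, s = 1 − 2·(-8) = 17, t = -5 − 2·41 = -87  (check: 302·17 + 59·(-87) = 1)
The row with r = 1 (the gcd) gives the Bezout coefficients s = 17, t = -87.
Result: 302 · (17) + 59 · (-87) = 1.

gcd(302, 59) = 1; s = 17, t = -87 (check: 302·17 + 59·(-87) = 1).


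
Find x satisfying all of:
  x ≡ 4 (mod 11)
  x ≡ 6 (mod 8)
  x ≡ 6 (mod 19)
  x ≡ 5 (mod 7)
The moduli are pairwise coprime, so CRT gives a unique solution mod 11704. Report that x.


Product of moduli M = 11 · 8 · 19 · 7 = 11704.
Merge one congruence at a time:
  Start: x ≡ 4 (mod 11).
  Combine with x ≡ 6 (mod 8); new modulus lcm = 88.
    Write x = 4 + 11·t and substitute into x ≡ 6 (mod 8): 11·t ≡ 6 − 4 = 2 (mod 8).
    Reduce coefficients mod 8: 3·t ≡ 2 (mod 8).
    The inverse of 3 mod 8 is 3 (since 3·3 = 9 = 1·8 + 1), so t ≡ 3·2 = 6 ≡ 6 (mod 8).
    Then x = 4 + 11·6 = 70, valid modulo lcm(11, 8) = 88: x ≡ 70 (mod 88).
  Combine with x ≡ 6 (mod 19); new modulus lcm = 1672.
    Write x = 70 + 88·t and substitute into x ≡ 6 (mod 19): 88·t ≡ 6 − 70 = -64 (mod 19).
    Reduce coefficients mod 19: 12·t ≡ 12 (mod 19).
    The inverse of 12 mod 19 is 8 (since 12·8 = 96 = 5·19 + 1), so t ≡ 8·12 = 96 ≡ 1 (mod 19).
    Then x = 70 + 88·1 = 158, valid modulo lcm(88, 19) = 1672: x ≡ 158 (mod 1672).
  Combine with x ≡ 5 (mod 7); new modulus lcm = 11704.
    Write x = 158 + 1672·t and substitute into x ≡ 5 (mod 7): 1672·t ≡ 5 − 158 = -153 (mod 7).
    Reduce coefficients mod 7: 6·t ≡ 1 (mod 7).
    The inverse of 6 mod 7 is 6 (since 6·6 = 36 = 5·7 + 1), so t ≡ 6·1 = 6 ≡ 6 (mod 7).
    Then x = 158 + 1672·6 = 10190, valid modulo lcm(1672, 7) = 11704: x ≡ 10190 (mod 11704).
Verify against each original: 10190 mod 11 = 4, 10190 mod 8 = 6, 10190 mod 19 = 6, 10190 mod 7 = 5.

x ≡ 10190 (mod 11704).


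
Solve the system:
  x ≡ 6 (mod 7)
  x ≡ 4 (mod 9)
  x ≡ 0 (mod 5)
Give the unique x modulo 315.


Moduli 7, 9, 5 are pairwise coprime; by CRT there is a unique solution modulo M = 7 · 9 · 5 = 315.
Solve pairwise, accumulating the modulus:
  Start with x ≡ 6 (mod 7).
  Combine with x ≡ 4 (mod 9): since gcd(7, 9) = 1, we get a unique residue mod 63.
    Write x = 6 + 7·t and substitute into x ≡ 4 (mod 9): 7·t ≡ 4 − 6 = -2 (mod 9).
    Reduce coefficients mod 9: 7·t ≡ 7 (mod 9).
    The inverse of 7 mod 9 is 4 (since 7·4 = 28 = 3·9 + 1), so t ≡ 4·7 = 28 ≡ 1 (mod 9).
    Then x = 6 + 7·1 = 13, valid modulo lcm(7, 9) = 63: x ≡ 13 (mod 63).
  Combine with x ≡ 0 (mod 5): since gcd(63, 5) = 1, we get a unique residue mod 315.
    Write x = 13 + 63·t and substitute into x ≡ 0 (mod 5): 63·t ≡ 0 − 13 = -13 (mod 5).
    Reduce coefficients mod 5: 3·t ≡ 2 (mod 5).
    The inverse of 3 mod 5 is 2 (since 3·2 = 6 = 1·5 + 1), so t ≡ 2·2 = 4 ≡ 4 (mod 5).
    Then x = 13 + 63·4 = 265, valid modulo lcm(63, 5) = 315: x ≡ 265 (mod 315).
Verify: 265 mod 7 = 6 ✓, 265 mod 9 = 4 ✓, 265 mod 5 = 0 ✓.

x ≡ 265 (mod 315).


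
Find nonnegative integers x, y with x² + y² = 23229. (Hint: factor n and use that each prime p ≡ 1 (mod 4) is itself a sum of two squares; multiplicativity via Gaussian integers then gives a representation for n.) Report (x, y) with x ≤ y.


Step 1: Factor n = 23229 = 3^2 · 29 · 89.
Step 2: Check the mod-4 condition on each prime factor: 3 ≡ 3 (mod 4), exponent 2 (must be even); 29 ≡ 1 (mod 4), exponent 1; 89 ≡ 1 (mod 4), exponent 1.
All primes ≡ 3 (mod 4) appear to even exponent (or don't appear), so by the two-squares theorem n IS expressible as a sum of two squares.
Step 3: Build a representation. Group n = k² · m with k = 3 and m = 29 · 89 = 2581 (a product of primes ≡ 1 (mod 4)); a representation of m scales to one of n via (k·x)² + (k·y)² = k²(x² + y²). Each prime p ≡ 1 (mod 4) is itself a sum of two squares; find a² by testing p − a² for a perfect square:
  29: 29 − 1² = 28, 29 − 2² = 25 = 5² ⇒ 29 = 2² + 5².
  89: 89 − 1² = 88, 89 − 2² = 85, 89 − 3² = 80, 89 − 4² = 73, 89 − 5² = 64 = 8² ⇒ 89 = 5² + 8².
  Combine using the Brahmagupta–Fibonacci identity (a² + b²)(c² + d²) = (ac − bd)² + (ad + bc)² = (ac + bd)² + (ad − bc)²:
  29 · 89 = 2581: from (2² + 5²)(5² + 8²), take (2·5 − 5·8, 2·8 + 5·5) = (10 − 40, 16 + 25) = (-30, 41); dropping signs (only squares matter) gives (30, 41); check 30² + 41² = 900 + 1681 = 2581 ✓.
  Scale by k = 3: (3·30, 3·41) = (90, 123).
Step 4: Order so x ≤ y and verify: 90² + 123² = 8100 + 15129 = 23229 = n. ✓

n = 23229 = 90² + 123² (one valid representation with x ≤ y).


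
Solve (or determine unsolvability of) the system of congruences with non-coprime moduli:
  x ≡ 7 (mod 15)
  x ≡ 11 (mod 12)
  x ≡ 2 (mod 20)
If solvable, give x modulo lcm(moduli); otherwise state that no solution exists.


Moduli 15, 12, 20 are not pairwise coprime, so CRT works modulo lcm(m_i) when all pairwise compatibility conditions hold.
Pairwise compatibility: gcd(m_i, m_j) must divide a_i - a_j for every pair.
Merge one congruence at a time:
  Start: x ≡ 7 (mod 15).
  Combine with x ≡ 11 (mod 12): gcd(15, 12) = 3, and 11 - 7 = 4 is NOT divisible by 3.
    ⇒ system is inconsistent (no integer solution).

No solution (the system is inconsistent).


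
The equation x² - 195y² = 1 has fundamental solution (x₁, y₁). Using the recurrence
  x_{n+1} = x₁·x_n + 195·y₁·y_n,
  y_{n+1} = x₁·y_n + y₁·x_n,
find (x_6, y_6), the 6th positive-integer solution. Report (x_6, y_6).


Step 1: Find the fundamental solution (x₁, y₁) of x² - 195y² = 1.
  Expand √195 as a continued fraction. a₀ = ⌊√195⌋ = 13; iterate m_{k+1} = d_k·a_k − m_k, d_{k+1} = (195 − m_{k+1}²)/d_k, a_{k+1} = ⌊(a₀ + m_{k+1})/d_{k+1}⌋ (starting m₀ = 0, d₀ = 1), with convergents p_k = a_k·p_{k-1} + p_{k-2}, q_k = a_k·q_{k-1} + q_{k-2} (p₋₁ = 1, q₋₁ = 0):
  k = 0: a₀ = 13; p₀/q₀ = 13/1; p₀² − 195·q₀² = 169 − 195 = -26.
  k = 1: m = 13, d = 26, a = ⌊(13 + 13)/26⌋ = 1; p/q = (1·13 + 1)/(1·1 + 0) = 14/1; p² − 195·q² = 196 − 195 = 1.
  The first convergent with p² − 195·q² = 1 gives the fundamental solution (x₁, y₁) = (14, 1).
Step 2: Apply the recurrence (x_{n+1}, y_{n+1}) = (x₁x_n + 195y₁y_n, x₁y_n + y₁x_n) repeatedly.
  From (x_1, y_1) = (14, 1): x_2 = 14·14 + 195·1·1 = 391; y_2 = 14·1 + 1·14 = 28.
  From (x_2, y_2) = (391, 28): x_3 = 14·391 + 195·1·28 = 10934; y_3 = 14·28 + 1·391 = 783.
  From (x_3, y_3) = (10934, 783): x_4 = 14·10934 + 195·1·783 = 305761; y_4 = 14·783 + 1·10934 = 21896.
  From (x_4, y_4) = (305761, 21896): x_5 = 14·305761 + 195·1·21896 = 8550374; y_5 = 14·21896 + 1·305761 = 612305.
  From (x_5, y_5) = (8550374, 612305): x_6 = 14·8550374 + 195·1·612305 = 239104711; y_6 = 14·612305 + 1·8550374 = 17122644.
Step 3: Verify x_6² - 195·y_6² = 57171062822393521 - 57171062822393520 = 1 (should be 1). ✓

(x_1, y_1) = (14, 1); (x_6, y_6) = (239104711, 17122644).


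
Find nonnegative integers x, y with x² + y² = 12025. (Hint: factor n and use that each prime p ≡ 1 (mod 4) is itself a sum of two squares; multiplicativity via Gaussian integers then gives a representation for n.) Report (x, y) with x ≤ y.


Step 1: Factor n = 12025 = 5^2 · 13 · 37.
Step 2: Check the mod-4 condition on each prime factor: 5 ≡ 1 (mod 4), exponent 2; 13 ≡ 1 (mod 4), exponent 1; 37 ≡ 1 (mod 4), exponent 1.
All primes ≡ 3 (mod 4) appear to even exponent (or don't appear), so by the two-squares theorem n IS expressible as a sum of two squares.
Step 3: Build a representation. Group n = k² · m with k = 5 and m = 13 · 37 = 481 (a product of primes ≡ 1 (mod 4)); a representation of m scales to one of n via (k·x)² + (k·y)² = k²(x² + y²). Each prime p ≡ 1 (mod 4) is itself a sum of two squares; find a² by testing p − a² for a perfect square:
  13: 13 − 1² = 12, 13 − 2² = 9 = 3² ⇒ 13 = 2² + 3².
  37: 37 − 1² = 36 = 6² ⇒ 37 = 1² + 6².
  Combine using the Brahmagupta–Fibonacci identity (a² + b²)(c² + d²) = (ac − bd)² + (ad + bc)² = (ac + bd)² + (ad − bc)²:
  13 · 37 = 481: from (2² + 3²)(1² + 6²), take (2·1 − 3·6, 2·6 + 3·1) = (2 − 18, 12 + 3) = (-16, 15); dropping signs (only squares matter) gives (16, 15); check 16² + 15² = 256 + 225 = 481 ✓.
  Scale by k = 5: (5·16, 5·15) = (80, 75).
Step 4: Order so x ≤ y and verify: 75² + 80² = 5625 + 6400 = 12025 = n. ✓

n = 12025 = 75² + 80² (one valid representation with x ≤ y).


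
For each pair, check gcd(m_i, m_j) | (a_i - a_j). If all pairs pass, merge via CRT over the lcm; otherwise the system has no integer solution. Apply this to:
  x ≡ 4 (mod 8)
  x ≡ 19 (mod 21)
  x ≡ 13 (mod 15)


Moduli 8, 21, 15 are not pairwise coprime, so CRT works modulo lcm(m_i) when all pairwise compatibility conditions hold.
Pairwise compatibility: gcd(m_i, m_j) must divide a_i - a_j for every pair.
Merge one congruence at a time:
  Start: x ≡ 4 (mod 8).
  Combine with x ≡ 19 (mod 21): gcd(8, 21) = 1; 19 - 4 = 15, which IS divisible by 1, so compatible.
    Write x = 4 + 8·t and substitute into x ≡ 19 (mod 21): 8·t ≡ 19 − 4 = 15 (mod 21).
    The inverse of 8 mod 21 is 8 (since 8·8 = 64 = 3·21 + 1), so t ≡ 8·15 = 120 ≡ 15 (mod 21).
    Then x = 4 + 8·15 = 124, valid modulo lcm(8, 21) = 168: x ≡ 124 (mod 168).
  Combine with x ≡ 13 (mod 15): gcd(168, 15) = 3; 13 - 124 = -111, which IS divisible by 3, so compatible.
    Write x = 124 + 168·t and substitute into x ≡ 13 (mod 15): 168·t ≡ 13 − 124 = -111 (mod 15).
    Divide the congruence (and modulus) by g = 3: 56·t ≡ -37 (mod 5).
    Reduce coefficients mod 5: 1·t ≡ 3 (mod 5).
    So t ≡ 3 (mod 5).
    Then x = 124 + 168·3 = 628, valid modulo lcm(168, 15) = 840: x ≡ 628 (mod 840).
Verify: 628 mod 8 = 4, 628 mod 21 = 19, 628 mod 15 = 13.

x ≡ 628 (mod 840).


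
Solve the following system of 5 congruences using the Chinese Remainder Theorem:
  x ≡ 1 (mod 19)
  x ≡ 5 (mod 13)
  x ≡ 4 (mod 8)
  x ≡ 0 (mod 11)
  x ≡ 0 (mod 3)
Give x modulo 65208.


Product of moduli M = 19 · 13 · 8 · 11 · 3 = 65208.
Merge one congruence at a time:
  Start: x ≡ 1 (mod 19).
  Combine with x ≡ 5 (mod 13); new modulus lcm = 247.
    Write x = 1 + 19·t and substitute into x ≡ 5 (mod 13): 19·t ≡ 5 − 1 = 4 (mod 13).
    Reduce coefficients mod 13: 6·t ≡ 4 (mod 13).
    The inverse of 6 mod 13 is 11 (since 6·11 = 66 = 5·13 + 1), so t ≡ 11·4 = 44 ≡ 5 (mod 13).
    Then x = 1 + 19·5 = 96, valid modulo lcm(19, 13) = 247: x ≡ 96 (mod 247).
  Combine with x ≡ 4 (mod 8); new modulus lcm = 1976.
    Write x = 96 + 247·t and substitute into x ≡ 4 (mod 8): 247·t ≡ 4 − 96 = -92 (mod 8).
    Reduce coefficients mod 8: 7·t ≡ 4 (mod 8).
    The inverse of 7 mod 8 is 7 (since 7·7 = 49 = 6·8 + 1), so t ≡ 7·4 = 28 ≡ 4 (mod 8).
    Then x = 96 + 247·4 = 1084, valid modulo lcm(247, 8) = 1976: x ≡ 1084 (mod 1976).
  Combine with x ≡ 0 (mod 11); new modulus lcm = 21736.
    Write x = 1084 + 1976·t and substitute into x ≡ 0 (mod 11): 1976·t ≡ 0 − 1084 = -1084 (mod 11).
    Reduce coefficients mod 11: 7·t ≡ 5 (mod 11).
    The inverse of 7 mod 11 is 8 (since 7·8 = 56 = 5·11 + 1), so t ≡ 8·5 = 40 ≡ 7 (mod 11).
    Then x = 1084 + 1976·7 = 14916, valid modulo lcm(1976, 11) = 21736: x ≡ 14916 (mod 21736).
  Combine with x ≡ 0 (mod 3); new modulus lcm = 65208.
    Write x = 14916 + 21736·t and substitute into x ≡ 0 (mod 3): 21736·t ≡ 0 − 14916 = -14916 (mod 3).
    Reduce coefficients mod 3: 1·t ≡ 0 (mod 3).
    So t ≡ 0 (mod 3).
    Then x = 14916 + 21736·0 = 14916, valid modulo lcm(21736, 3) = 65208: x ≡ 14916 (mod 65208).
Verify against each original: 14916 mod 19 = 1, 14916 mod 13 = 5, 14916 mod 8 = 4, 14916 mod 11 = 0, 14916 mod 3 = 0.

x ≡ 14916 (mod 65208).


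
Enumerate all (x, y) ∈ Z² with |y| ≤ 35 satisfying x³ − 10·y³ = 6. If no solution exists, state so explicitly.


The equation is x³ - 10y³ = 6. For fixed y, x³ = 10·y³ + 6, so a solution requires the RHS to be a perfect cube.
Strategy: iterate y from -35 to 35, compute RHS = 10·y³ + 6, and check whether it is a (positive or negative) perfect cube.
Check small values of y:
  y = 0: RHS = 6 is not a perfect cube.
  y = 1: RHS = 16 is not a perfect cube.
  y = -1: RHS = -4 is not a perfect cube.
  y = 2: RHS = 86 is not a perfect cube.
  y = -2: RHS = -74 is not a perfect cube.
  y = 3: RHS = 276 is not a perfect cube.
  y = -3: RHS = -264 is not a perfect cube.
Continuing the search up to |y| = 35 finds no solutions either.
No (x, y) in the scanned range satisfies the equation.

No integer solutions with |y| ≤ 35.


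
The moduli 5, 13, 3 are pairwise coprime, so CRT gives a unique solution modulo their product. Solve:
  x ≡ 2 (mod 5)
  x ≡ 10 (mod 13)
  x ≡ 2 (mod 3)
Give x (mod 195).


Moduli 5, 13, 3 are pairwise coprime; by CRT there is a unique solution modulo M = 5 · 13 · 3 = 195.
Solve pairwise, accumulating the modulus:
  Start with x ≡ 2 (mod 5).
  Combine with x ≡ 10 (mod 13): since gcd(5, 13) = 1, we get a unique residue mod 65.
    Write x = 2 + 5·t and substitute into x ≡ 10 (mod 13): 5·t ≡ 10 − 2 = 8 (mod 13).
    The inverse of 5 mod 13 is 8 (since 5·8 = 40 = 3·13 + 1), so t ≡ 8·8 = 64 ≡ 12 (mod 13).
    Then x = 2 + 5·12 = 62, valid modulo lcm(5, 13) = 65: x ≡ 62 (mod 65).
  Combine with x ≡ 2 (mod 3): since gcd(65, 3) = 1, we get a unique residue mod 195.
    Write x = 62 + 65·t and substitute into x ≡ 2 (mod 3): 65·t ≡ 2 − 62 = -60 (mod 3).
    Reduce coefficients mod 3: 2·t ≡ 0 (mod 3).
    The inverse of 2 mod 3 is 2 (since 2·2 = 4 = 1·3 + 1), so t ≡ 2·0 = 0 ≡ 0 (mod 3).
    Then x = 62 + 65·0 = 62, valid modulo lcm(65, 3) = 195: x ≡ 62 (mod 195).
Verify: 62 mod 5 = 2 ✓, 62 mod 13 = 10 ✓, 62 mod 3 = 2 ✓.

x ≡ 62 (mod 195).


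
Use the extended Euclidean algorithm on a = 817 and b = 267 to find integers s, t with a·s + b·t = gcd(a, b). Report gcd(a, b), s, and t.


Euclidean algorithm on (817, 267) — divide until remainder is 0:
  817 = 3 · 267 + 16
  267 = 16 · 16 + 11
  16 = 1 · 11 + 5
  11 = 2 · 5 + 1
  5 = 5 · 1 + 0
gcd(817, 267) = 1.
Track Bezout coefficients alongside the remainders: start with r₀ = 817 = a·1 + b·0 (s = 1, t = 0) and r₁ = 267 = a·0 + b·1 (s = 0, t = 1); each new remainder r_{k+1} = r_{k-1} − q_k·r_k inherits s_{k+1} = s_{k-1} − q_k·s_k, t_{k+1} = t_{k-1} − q_k·t_k, so r_k = a·s_k + b·t_k at every step:
  q = 3: r = 16, s = 1 − 3·0 = 1, t = 0 − 3·1 = -3  (check: 817·1 + 267·(-3) = 16)
  q = 16: r = 11, s = 0 − 16·1 = -16, t = 1 − 16·(-3) = 49  (check: 817·(-16) + 267·49 = 11)
  q = 1: r = 5, s = 1 − 1·(-16) = 17, t = -3 − 1·49 = -52  (check: 817·17 + 267·(-52) = 5)
  q = 2: r = 1, s = -16 − 2·17 = -50, t = 49 − 2·(-52) = 153  (check: 817·(-50) + 267·153 = 1)
The row with r = 1 (the gcd) gives the Bezout coefficients s = -50, t = 153.
Result: 817 · (-50) + 267 · (153) = 1.

gcd(817, 267) = 1; s = -50, t = 153 (check: 817·(-50) + 267·153 = 1).


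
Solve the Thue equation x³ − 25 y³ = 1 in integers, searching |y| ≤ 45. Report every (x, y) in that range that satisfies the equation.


The equation is x³ - 25y³ = 1. For fixed y, x³ = 25·y³ + 1, so a solution requires the RHS to be a perfect cube.
Strategy: iterate y from -45 to 45, compute RHS = 25·y³ + 1, and check whether it is a (positive or negative) perfect cube.
Check small values of y:
  y = 0: RHS = 1 = (1)³ ⇒ x = 1 works.
  y = 1: RHS = 26 is not a perfect cube.
  y = -1: RHS = -24 is not a perfect cube.
  y = 2: RHS = 201 is not a perfect cube.
  y = -2: RHS = -199 is not a perfect cube.
  y = 3: RHS = 676 is not a perfect cube.
  y = -3: RHS = -674 is not a perfect cube.
Continuing the search up to |y| = 45 finds no further solutions beyond those listed.
Collected solutions: (1, 0).

Solutions (with |y| ≤ 45): (1, 0).


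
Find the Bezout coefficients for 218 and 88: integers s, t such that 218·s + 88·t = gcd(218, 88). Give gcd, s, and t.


Euclidean algorithm on (218, 88) — divide until remainder is 0:
  218 = 2 · 88 + 42
  88 = 2 · 42 + 4
  42 = 10 · 4 + 2
  4 = 2 · 2 + 0
gcd(218, 88) = 2.
Track Bezout coefficients alongside the remainders: start with r₀ = 218 = a·1 + b·0 (s = 1, t = 0) and r₁ = 88 = a·0 + b·1 (s = 0, t = 1); each new remainder r_{k+1} = r_{k-1} − q_k·r_k inherits s_{k+1} = s_{k-1} − q_k·s_k, t_{k+1} = t_{k-1} − q_k·t_k, so r_k = a·s_k + b·t_k at every step:
  q = 2: r = 42, s = 1 − 2·0 = 1, t = 0 − 2·1 = -2  (check: 218·1 + 88·(-2) = 42)
  q = 2: r = 4, s = 0 − 2·1 = -2, t = 1 − 2·(-2) = 5  (check: 218·(-2) + 88·5 = 4)
  q = 10: r = 2, s = 1 − 10·(-2) = 21, t = -2 − 10·5 = -52  (check: 218·21 + 88·(-52) = 2)
The row with r = 2 (the gcd) gives the Bezout coefficients s = 21, t = -52.
Result: 218 · (21) + 88 · (-52) = 2.

gcd(218, 88) = 2; s = 21, t = -52 (check: 218·21 + 88·(-52) = 2).


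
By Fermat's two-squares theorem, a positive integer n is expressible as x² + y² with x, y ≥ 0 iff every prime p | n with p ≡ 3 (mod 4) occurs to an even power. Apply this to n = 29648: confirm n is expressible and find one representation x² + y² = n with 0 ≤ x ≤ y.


Step 1: Factor n = 29648 = 2^4 · 17 · 109.
Step 2: Check the mod-4 condition on each prime factor: 2 = 2 (special); 17 ≡ 1 (mod 4), exponent 1; 109 ≡ 1 (mod 4), exponent 1.
All primes ≡ 3 (mod 4) appear to even exponent (or don't appear), so by the two-squares theorem n IS expressible as a sum of two squares.
Step 3: Build a representation. Group n = k² · m with k = 4 and m = 17 · 109 = 1853 (a product of primes ≡ 1 (mod 4)); a representation of m scales to one of n via (k·x)² + (k·y)² = k²(x² + y²). Each prime p ≡ 1 (mod 4) is itself a sum of two squares; find a² by testing p − a² for a perfect square:
  17: 17 − 1² = 16 = 4² ⇒ 17 = 1² + 4².
  109: 109 − 1² = 108, 109 − 2² = 105, 109 − 3² = 100 = 10² ⇒ 109 = 3² + 10².
  Combine using the Brahmagupta–Fibonacci identity (a² + b²)(c² + d²) = (ac − bd)² + (ad + bc)² = (ac + bd)² + (ad − bc)²:
  17 · 109 = 1853: from (1² + 4²)(3² + 10²), take (1·3 − 4·10, 1·10 + 4·3) = (3 − 40, 10 + 12) = (-37, 22); dropping signs (only squares matter) gives (37, 22); check 37² + 22² = 1369 + 484 = 1853 ✓.
  Scale by k = 4: (4·37, 4·22) = (148, 88).
Step 4: Order so x ≤ y and verify: 88² + 148² = 7744 + 21904 = 29648 = n. ✓

n = 29648 = 88² + 148² (one valid representation with x ≤ y).


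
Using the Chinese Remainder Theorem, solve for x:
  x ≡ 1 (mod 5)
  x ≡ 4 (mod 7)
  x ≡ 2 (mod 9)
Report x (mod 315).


Moduli 5, 7, 9 are pairwise coprime; by CRT there is a unique solution modulo M = 5 · 7 · 9 = 315.
Solve pairwise, accumulating the modulus:
  Start with x ≡ 1 (mod 5).
  Combine with x ≡ 4 (mod 7): since gcd(5, 7) = 1, we get a unique residue mod 35.
    Write x = 1 + 5·t and substitute into x ≡ 4 (mod 7): 5·t ≡ 4 − 1 = 3 (mod 7).
    The inverse of 5 mod 7 is 3 (since 5·3 = 15 = 2·7 + 1), so t ≡ 3·3 = 9 ≡ 2 (mod 7).
    Then x = 1 + 5·2 = 11, valid modulo lcm(5, 7) = 35: x ≡ 11 (mod 35).
  Combine with x ≡ 2 (mod 9): since gcd(35, 9) = 1, we get a unique residue mod 315.
    Write x = 11 + 35·t and substitute into x ≡ 2 (mod 9): 35·t ≡ 2 − 11 = -9 (mod 9).
    Reduce coefficients mod 9: 8·t ≡ 0 (mod 9).
    The inverse of 8 mod 9 is 8 (since 8·8 = 64 = 7·9 + 1), so t ≡ 8·0 = 0 ≡ 0 (mod 9).
    Then x = 11 + 35·0 = 11, valid modulo lcm(35, 9) = 315: x ≡ 11 (mod 315).
Verify: 11 mod 5 = 1 ✓, 11 mod 7 = 4 ✓, 11 mod 9 = 2 ✓.

x ≡ 11 (mod 315).


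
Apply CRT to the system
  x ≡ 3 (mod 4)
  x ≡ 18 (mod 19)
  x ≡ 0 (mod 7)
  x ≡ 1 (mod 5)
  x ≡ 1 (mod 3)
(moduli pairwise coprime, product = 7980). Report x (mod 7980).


Product of moduli M = 4 · 19 · 7 · 5 · 3 = 7980.
Merge one congruence at a time:
  Start: x ≡ 3 (mod 4).
  Combine with x ≡ 18 (mod 19); new modulus lcm = 76.
    Write x = 3 + 4·t and substitute into x ≡ 18 (mod 19): 4·t ≡ 18 − 3 = 15 (mod 19).
    The inverse of 4 mod 19 is 5 (since 4·5 = 20 = 1·19 + 1), so t ≡ 5·15 = 75 ≡ 18 (mod 19).
    Then x = 3 + 4·18 = 75, valid modulo lcm(4, 19) = 76: x ≡ 75 (mod 76).
  Combine with x ≡ 0 (mod 7); new modulus lcm = 532.
    Write x = 75 + 76·t and substitute into x ≡ 0 (mod 7): 76·t ≡ 0 − 75 = -75 (mod 7).
    Reduce coefficients mod 7: 6·t ≡ 2 (mod 7).
    The inverse of 6 mod 7 is 6 (since 6·6 = 36 = 5·7 + 1), so t ≡ 6·2 = 12 ≡ 5 (mod 7).
    Then x = 75 + 76·5 = 455, valid modulo lcm(76, 7) = 532: x ≡ 455 (mod 532).
  Combine with x ≡ 1 (mod 5); new modulus lcm = 2660.
    Write x = 455 + 532·t and substitute into x ≡ 1 (mod 5): 532·t ≡ 1 − 455 = -454 (mod 5).
    Reduce coefficients mod 5: 2·t ≡ 1 (mod 5).
    The inverse of 2 mod 5 is 3 (since 2·3 = 6 = 1·5 + 1), so t ≡ 3·1 = 3 ≡ 3 (mod 5).
    Then x = 455 + 532·3 = 2051, valid modulo lcm(532, 5) = 2660: x ≡ 2051 (mod 2660).
  Combine with x ≡ 1 (mod 3); new modulus lcm = 7980.
    Write x = 2051 + 2660·t and substitute into x ≡ 1 (mod 3): 2660·t ≡ 1 − 2051 = -2050 (mod 3).
    Reduce coefficients mod 3: 2·t ≡ 2 (mod 3).
    The inverse of 2 mod 3 is 2 (since 2·2 = 4 = 1·3 + 1), so t ≡ 2·2 = 4 ≡ 1 (mod 3).
    Then x = 2051 + 2660·1 = 4711, valid modulo lcm(2660, 3) = 7980: x ≡ 4711 (mod 7980).
Verify against each original: 4711 mod 4 = 3, 4711 mod 19 = 18, 4711 mod 7 = 0, 4711 mod 5 = 1, 4711 mod 3 = 1.

x ≡ 4711 (mod 7980).


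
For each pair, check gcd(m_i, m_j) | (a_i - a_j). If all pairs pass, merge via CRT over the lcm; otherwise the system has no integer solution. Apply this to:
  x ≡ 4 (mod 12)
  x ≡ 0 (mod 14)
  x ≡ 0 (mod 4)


Moduli 12, 14, 4 are not pairwise coprime, so CRT works modulo lcm(m_i) when all pairwise compatibility conditions hold.
Pairwise compatibility: gcd(m_i, m_j) must divide a_i - a_j for every pair.
Merge one congruence at a time:
  Start: x ≡ 4 (mod 12).
  Combine with x ≡ 0 (mod 14): gcd(12, 14) = 2; 0 - 4 = -4, which IS divisible by 2, so compatible.
    Write x = 4 + 12·t and substitute into x ≡ 0 (mod 14): 12·t ≡ 0 − 4 = -4 (mod 14).
    Divide the congruence (and modulus) by g = 2: 6·t ≡ -2 (mod 7).
    Reduce coefficients mod 7: 6·t ≡ 5 (mod 7).
    The inverse of 6 mod 7 is 6 (since 6·6 = 36 = 5·7 + 1), so t ≡ 6·5 = 30 ≡ 2 (mod 7).
    Then x = 4 + 12·2 = 28, valid modulo lcm(12, 14) = 84: x ≡ 28 (mod 84).
  Combine with x ≡ 0 (mod 4): gcd(84, 4) = 4; 0 - 28 = -28, which IS divisible by 4, so compatible.
    Write x = 28 + 84·t and substitute into x ≡ 0 (mod 4): 84·t ≡ 0 − 28 = -28 (mod 4).
    Divide the congruence (and modulus) by g = 4: 21·t ≡ -7 (mod 1).
    Modulo 1 every t works; take t = 0.
    Then x = 28 + 84·0 = 28, valid modulo lcm(84, 4) = 84: x ≡ 28 (mod 84).
Verify: 28 mod 12 = 4, 28 mod 14 = 0, 28 mod 4 = 0.

x ≡ 28 (mod 84).


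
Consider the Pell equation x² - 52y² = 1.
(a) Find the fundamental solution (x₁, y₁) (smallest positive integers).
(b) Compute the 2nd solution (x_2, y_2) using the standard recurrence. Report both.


Step 1: Find the fundamental solution (x₁, y₁) of x² - 52y² = 1.
  Expand √52 as a continued fraction. a₀ = ⌊√52⌋ = 7; iterate m_{k+1} = d_k·a_k − m_k, d_{k+1} = (52 − m_{k+1}²)/d_k, a_{k+1} = ⌊(a₀ + m_{k+1})/d_{k+1}⌋ (starting m₀ = 0, d₀ = 1), with convergents p_k = a_k·p_{k-1} + p_{k-2}, q_k = a_k·q_{k-1} + q_{k-2} (p₋₁ = 1, q₋₁ = 0):
  k = 0: a₀ = 7; p₀/q₀ = 7/1; p₀² − 52·q₀² = 49 − 52 = -3.
  k = 1: m = 7, d = 3, a = ⌊(7 + 7)/3⌋ = 4; p/q = (4·7 + 1)/(4·1 + 0) = 29/4; p² − 52·q² = 841 − 832 = 9.
  k = 2: m = 5, d = 9, a = ⌊(7 + 5)/9⌋ = 1; p/q = (1·29 + 7)/(1·4 + 1) = 36/5; p² − 52·q² = 1296 − 1300 = -4.
  k = 3: m = 4, d = 4, a = ⌊(7 + 4)/4⌋ = 2; p/q = (2·36 + 29)/(2·5 + 4) = 101/14; p² − 52·q² = 10201 − 10192 = 9.
  k = 4: m = 4, d = 9, a = ⌊(7 + 4)/9⌋ = 1; p/q = (1·101 + 36)/(1·14 + 5) = 137/19; p² − 52·q² = 18769 − 18772 = -3.
  k = 5: m = 5, d = 3, a = ⌊(7 + 5)/3⌋ = 4; p/q = (4·137 + 101)/(4·19 + 14) = 649/90; p² − 52·q² = 421201 − 421200 = 1.
  The first convergent with p² − 52·q² = 1 gives the fundamental solution (x₁, y₁) = (649, 90).
Step 2: Apply the recurrence (x_{n+1}, y_{n+1}) = (x₁x_n + 52y₁y_n, x₁y_n + y₁x_n) repeatedly.
  From (x_1, y_1) = (649, 90): x_2 = 649·649 + 52·90·90 = 842401; y_2 = 649·90 + 90·649 = 116820.
Step 3: Verify x_2² - 52·y_2² = 709639444801 - 709639444800 = 1 (should be 1). ✓

(x_1, y_1) = (649, 90); (x_2, y_2) = (842401, 116820).


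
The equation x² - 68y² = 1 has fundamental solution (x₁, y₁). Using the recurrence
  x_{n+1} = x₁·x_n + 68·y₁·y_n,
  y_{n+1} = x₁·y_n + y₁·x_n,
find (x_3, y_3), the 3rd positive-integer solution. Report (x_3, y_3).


Step 1: Find the fundamental solution (x₁, y₁) of x² - 68y² = 1.
  Expand √68 as a continued fraction. a₀ = ⌊√68⌋ = 8; iterate m_{k+1} = d_k·a_k − m_k, d_{k+1} = (68 − m_{k+1}²)/d_k, a_{k+1} = ⌊(a₀ + m_{k+1})/d_{k+1}⌋ (starting m₀ = 0, d₀ = 1), with convergents p_k = a_k·p_{k-1} + p_{k-2}, q_k = a_k·q_{k-1} + q_{k-2} (p₋₁ = 1, q₋₁ = 0):
  k = 0: a₀ = 8; p₀/q₀ = 8/1; p₀² − 68·q₀² = 64 − 68 = -4.
  k = 1: m = 8, d = 4, a = ⌊(8 + 8)/4⌋ = 4; p/q = (4·8 + 1)/(4·1 + 0) = 33/4; p² − 68·q² = 1089 − 1088 = 1.
  The first convergent with p² − 68·q² = 1 gives the fundamental solution (x₁, y₁) = (33, 4).
Step 2: Apply the recurrence (x_{n+1}, y_{n+1}) = (x₁x_n + 68y₁y_n, x₁y_n + y₁x_n) repeatedly.
  From (x_1, y_1) = (33, 4): x_2 = 33·33 + 68·4·4 = 2177; y_2 = 33·4 + 4·33 = 264.
  From (x_2, y_2) = (2177, 264): x_3 = 33·2177 + 68·4·264 = 143649; y_3 = 33·264 + 4·2177 = 17420.
Step 3: Verify x_3² - 68·y_3² = 20635035201 - 20635035200 = 1 (should be 1). ✓

(x_1, y_1) = (33, 4); (x_3, y_3) = (143649, 17420).


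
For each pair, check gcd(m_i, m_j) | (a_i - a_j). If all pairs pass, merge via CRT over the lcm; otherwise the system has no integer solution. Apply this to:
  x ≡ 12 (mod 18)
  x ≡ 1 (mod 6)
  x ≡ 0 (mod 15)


Moduli 18, 6, 15 are not pairwise coprime, so CRT works modulo lcm(m_i) when all pairwise compatibility conditions hold.
Pairwise compatibility: gcd(m_i, m_j) must divide a_i - a_j for every pair.
Merge one congruence at a time:
  Start: x ≡ 12 (mod 18).
  Combine with x ≡ 1 (mod 6): gcd(18, 6) = 6, and 1 - 12 = -11 is NOT divisible by 6.
    ⇒ system is inconsistent (no integer solution).

No solution (the system is inconsistent).


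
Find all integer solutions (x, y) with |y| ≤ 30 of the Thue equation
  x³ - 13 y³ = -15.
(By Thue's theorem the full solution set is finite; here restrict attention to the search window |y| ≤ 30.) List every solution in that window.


The equation is x³ - 13y³ = -15. For fixed y, x³ = 13·y³ − 15, so a solution requires the RHS to be a perfect cube.
Strategy: iterate y from -30 to 30, compute RHS = 13·y³ − 15, and check whether it is a (positive or negative) perfect cube.
Check small values of y:
  y = 0: RHS = -15 is not a perfect cube.
  y = 1: RHS = -2 is not a perfect cube.
  y = -1: RHS = -28 is not a perfect cube.
  y = 2: RHS = 89 is not a perfect cube.
  y = -2: RHS = -119 is not a perfect cube.
  y = 3: RHS = 336 is not a perfect cube.
  y = -3: RHS = -366 is not a perfect cube.
Continuing the search up to |y| = 30 finds no solutions either.
No (x, y) in the scanned range satisfies the equation.

No integer solutions with |y| ≤ 30.


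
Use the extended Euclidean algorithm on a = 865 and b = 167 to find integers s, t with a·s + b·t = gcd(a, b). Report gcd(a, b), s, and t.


Euclidean algorithm on (865, 167) — divide until remainder is 0:
  865 = 5 · 167 + 30
  167 = 5 · 30 + 17
  30 = 1 · 17 + 13
  17 = 1 · 13 + 4
  13 = 3 · 4 + 1
  4 = 4 · 1 + 0
gcd(865, 167) = 1.
Track Bezout coefficients alongside the remainders: start with r₀ = 865 = a·1 + b·0 (s = 1, t = 0) and r₁ = 167 = a·0 + b·1 (s = 0, t = 1); each new remainder r_{k+1} = r_{k-1} − q_k·r_k inherits s_{k+1} = s_{k-1} − q_k·s_k, t_{k+1} = t_{k-1} − q_k·t_k, so r_k = a·s_k + b·t_k at every step:
  q = 5: r = 30, s = 1 − 5·0 = 1, t = 0 − 5·1 = -5  (check: 865·1 + 167·(-5) = 30)
  q = 5: r = 17, s = 0 − 5·1 = -5, t = 1 − 5·(-5) = 26  (check: 865·(-5) + 167·26 = 17)
  q = 1: r = 13, s = 1 − 1·(-5) = 6, t = -5 − 1·26 = -31  (check: 865·6 + 167·(-31) = 13)
  q = 1: r = 4, s = -5 − 1·6 = -11, t = 26 − 1·(-31) = 57  (check: 865·(-11) + 167·57 = 4)
  q = 3: r = 1, s = 6 − 3·(-11) = 39, t = -31 − 3·57 = -202  (check: 865·39 + 167·(-202) = 1)
The row with r = 1 (the gcd) gives the Bezout coefficients s = 39, t = -202.
Result: 865 · (39) + 167 · (-202) = 1.

gcd(865, 167) = 1; s = 39, t = -202 (check: 865·39 + 167·(-202) = 1).


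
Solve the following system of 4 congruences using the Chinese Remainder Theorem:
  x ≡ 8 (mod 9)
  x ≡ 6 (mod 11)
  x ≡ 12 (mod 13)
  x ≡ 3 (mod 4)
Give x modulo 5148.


Product of moduli M = 9 · 11 · 13 · 4 = 5148.
Merge one congruence at a time:
  Start: x ≡ 8 (mod 9).
  Combine with x ≡ 6 (mod 11); new modulus lcm = 99.
    Write x = 8 + 9·t and substitute into x ≡ 6 (mod 11): 9·t ≡ 6 − 8 = -2 (mod 11).
    Reduce coefficients mod 11: 9·t ≡ 9 (mod 11).
    The inverse of 9 mod 11 is 5 (since 9·5 = 45 = 4·11 + 1), so t ≡ 5·9 = 45 ≡ 1 (mod 11).
    Then x = 8 + 9·1 = 17, valid modulo lcm(9, 11) = 99: x ≡ 17 (mod 99).
  Combine with x ≡ 12 (mod 13); new modulus lcm = 1287.
    Write x = 17 + 99·t and substitute into x ≡ 12 (mod 13): 99·t ≡ 12 − 17 = -5 (mod 13).
    Reduce coefficients mod 13: 8·t ≡ 8 (mod 13).
    The inverse of 8 mod 13 is 5 (since 8·5 = 40 = 3·13 + 1), so t ≡ 5·8 = 40 ≡ 1 (mod 13).
    Then x = 17 + 99·1 = 116, valid modulo lcm(99, 13) = 1287: x ≡ 116 (mod 1287).
  Combine with x ≡ 3 (mod 4); new modulus lcm = 5148.
    Write x = 116 + 1287·t and substitute into x ≡ 3 (mod 4): 1287·t ≡ 3 − 116 = -113 (mod 4).
    Reduce coefficients mod 4: 3·t ≡ 3 (mod 4).
    The inverse of 3 mod 4 is 3 (since 3·3 = 9 = 2·4 + 1), so t ≡ 3·3 = 9 ≡ 1 (mod 4).
    Then x = 116 + 1287·1 = 1403, valid modulo lcm(1287, 4) = 5148: x ≡ 1403 (mod 5148).
Verify against each original: 1403 mod 9 = 8, 1403 mod 11 = 6, 1403 mod 13 = 12, 1403 mod 4 = 3.

x ≡ 1403 (mod 5148).


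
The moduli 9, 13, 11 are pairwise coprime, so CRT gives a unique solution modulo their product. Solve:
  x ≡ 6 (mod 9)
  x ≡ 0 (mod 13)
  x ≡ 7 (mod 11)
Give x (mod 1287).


Moduli 9, 13, 11 are pairwise coprime; by CRT there is a unique solution modulo M = 9 · 13 · 11 = 1287.
Solve pairwise, accumulating the modulus:
  Start with x ≡ 6 (mod 9).
  Combine with x ≡ 0 (mod 13): since gcd(9, 13) = 1, we get a unique residue mod 117.
    Write x = 6 + 9·t and substitute into x ≡ 0 (mod 13): 9·t ≡ 0 − 6 = -6 (mod 13).
    Reduce coefficients mod 13: 9·t ≡ 7 (mod 13).
    The inverse of 9 mod 13 is 3 (since 9·3 = 27 = 2·13 + 1), so t ≡ 3·7 = 21 ≡ 8 (mod 13).
    Then x = 6 + 9·8 = 78, valid modulo lcm(9, 13) = 117: x ≡ 78 (mod 117).
  Combine with x ≡ 7 (mod 11): since gcd(117, 11) = 1, we get a unique residue mod 1287.
    Write x = 78 + 117·t and substitute into x ≡ 7 (mod 11): 117·t ≡ 7 − 78 = -71 (mod 11).
    Reduce coefficients mod 11: 7·t ≡ 6 (mod 11).
    The inverse of 7 mod 11 is 8 (since 7·8 = 56 = 5·11 + 1), so t ≡ 8·6 = 48 ≡ 4 (mod 11).
    Then x = 78 + 117·4 = 546, valid modulo lcm(117, 11) = 1287: x ≡ 546 (mod 1287).
Verify: 546 mod 9 = 6 ✓, 546 mod 13 = 0 ✓, 546 mod 11 = 7 ✓.

x ≡ 546 (mod 1287).


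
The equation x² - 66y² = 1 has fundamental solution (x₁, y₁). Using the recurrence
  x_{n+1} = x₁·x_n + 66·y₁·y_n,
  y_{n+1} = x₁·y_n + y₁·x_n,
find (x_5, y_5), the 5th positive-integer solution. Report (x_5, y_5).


Step 1: Find the fundamental solution (x₁, y₁) of x² - 66y² = 1.
  Expand √66 as a continued fraction. a₀ = ⌊√66⌋ = 8; iterate m_{k+1} = d_k·a_k − m_k, d_{k+1} = (66 − m_{k+1}²)/d_k, a_{k+1} = ⌊(a₀ + m_{k+1})/d_{k+1}⌋ (starting m₀ = 0, d₀ = 1), with convergents p_k = a_k·p_{k-1} + p_{k-2}, q_k = a_k·q_{k-1} + q_{k-2} (p₋₁ = 1, q₋₁ = 0):
  k = 0: a₀ = 8; p₀/q₀ = 8/1; p₀² − 66·q₀² = 64 − 66 = -2.
  k = 1: m = 8, d = 2, a = ⌊(8 + 8)/2⌋ = 8; p/q = (8·8 + 1)/(8·1 + 0) = 65/8; p² − 66·q² = 4225 − 4224 = 1.
  The first convergent with p² − 66·q² = 1 gives the fundamental solution (x₁, y₁) = (65, 8).
Step 2: Apply the recurrence (x_{n+1}, y_{n+1}) = (x₁x_n + 66y₁y_n, x₁y_n + y₁x_n) repeatedly.
  From (x_1, y_1) = (65, 8): x_2 = 65·65 + 66·8·8 = 8449; y_2 = 65·8 + 8·65 = 1040.
  From (x_2, y_2) = (8449, 1040): x_3 = 65·8449 + 66·8·1040 = 1098305; y_3 = 65·1040 + 8·8449 = 135192.
  From (x_3, y_3) = (1098305, 135192): x_4 = 65·1098305 + 66·8·135192 = 142771201; y_4 = 65·135192 + 8·1098305 = 17573920.
  From (x_4, y_4) = (142771201, 17573920): x_5 = 65·142771201 + 66·8·17573920 = 18559157825; y_5 = 65·17573920 + 8·142771201 = 2284474408.
Step 3: Verify x_5² - 66·y_5² = 344442339173258730625 - 344442339173258730624 = 1 (should be 1). ✓

(x_1, y_1) = (65, 8); (x_5, y_5) = (18559157825, 2284474408).


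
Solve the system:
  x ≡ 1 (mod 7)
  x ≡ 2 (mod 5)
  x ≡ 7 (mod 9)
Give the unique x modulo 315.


Moduli 7, 5, 9 are pairwise coprime; by CRT there is a unique solution modulo M = 7 · 5 · 9 = 315.
Solve pairwise, accumulating the modulus:
  Start with x ≡ 1 (mod 7).
  Combine with x ≡ 2 (mod 5): since gcd(7, 5) = 1, we get a unique residue mod 35.
    Write x = 1 + 7·t and substitute into x ≡ 2 (mod 5): 7·t ≡ 2 − 1 = 1 (mod 5).
    Reduce coefficients mod 5: 2·t ≡ 1 (mod 5).
    The inverse of 2 mod 5 is 3 (since 2·3 = 6 = 1·5 + 1), so t ≡ 3·1 = 3 ≡ 3 (mod 5).
    Then x = 1 + 7·3 = 22, valid modulo lcm(7, 5) = 35: x ≡ 22 (mod 35).
  Combine with x ≡ 7 (mod 9): since gcd(35, 9) = 1, we get a unique residue mod 315.
    Write x = 22 + 35·t and substitute into x ≡ 7 (mod 9): 35·t ≡ 7 − 22 = -15 (mod 9).
    Reduce coefficients mod 9: 8·t ≡ 3 (mod 9).
    The inverse of 8 mod 9 is 8 (since 8·8 = 64 = 7·9 + 1), so t ≡ 8·3 = 24 ≡ 6 (mod 9).
    Then x = 22 + 35·6 = 232, valid modulo lcm(35, 9) = 315: x ≡ 232 (mod 315).
Verify: 232 mod 7 = 1 ✓, 232 mod 5 = 2 ✓, 232 mod 9 = 7 ✓.

x ≡ 232 (mod 315).


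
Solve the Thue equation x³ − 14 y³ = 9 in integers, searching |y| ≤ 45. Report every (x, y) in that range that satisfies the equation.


The equation is x³ - 14y³ = 9. For fixed y, x³ = 14·y³ + 9, so a solution requires the RHS to be a perfect cube.
Strategy: iterate y from -45 to 45, compute RHS = 14·y³ + 9, and check whether it is a (positive or negative) perfect cube.
Check small values of y:
  y = 0: RHS = 9 is not a perfect cube.
  y = 1: RHS = 23 is not a perfect cube.
  y = -1: RHS = -5 is not a perfect cube.
  y = 2: RHS = 121 is not a perfect cube.
  y = -2: RHS = -103 is not a perfect cube.
  y = 3: RHS = 387 is not a perfect cube.
  y = -3: RHS = -369 is not a perfect cube.
Continuing the search up to |y| = 45 finds no solutions either.
No (x, y) in the scanned range satisfies the equation.

No integer solutions with |y| ≤ 45.


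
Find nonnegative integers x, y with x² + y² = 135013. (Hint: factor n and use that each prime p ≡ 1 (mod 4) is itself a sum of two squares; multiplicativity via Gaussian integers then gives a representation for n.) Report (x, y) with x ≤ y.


Step 1: Factor n = 135013 = 37 · 41 · 89.
Step 2: Check the mod-4 condition on each prime factor: 37 ≡ 1 (mod 4), exponent 1; 41 ≡ 1 (mod 4), exponent 1; 89 ≡ 1 (mod 4), exponent 1.
All primes ≡ 3 (mod 4) appear to even exponent (or don't appear), so by the two-squares theorem n IS expressible as a sum of two squares.
Step 3: Build a representation. Here n = 37 · 41 · 89 is a product of primes ≡ 1 (mod 4). Each prime p ≡ 1 (mod 4) is itself a sum of two squares; find a² by testing p − a² for a perfect square:
  37: 37 − 1² = 36 = 6² ⇒ 37 = 1² + 6².
  41: 41 − 1² = 40, 41 − 2² = 37, 41 − 3² = 32, 41 − 4² = 25 = 5² ⇒ 41 = 4² + 5².
  89: 89 − 1² = 88, 89 − 2² = 85, 89 − 3² = 80, 89 − 4² = 73, 89 − 5² = 64 = 8² ⇒ 89 = 5² + 8².
  Combine using the Brahmagupta–Fibonacci identity (a² + b²)(c² + d²) = (ac − bd)² + (ad + bc)² = (ac + bd)² + (ad − bc)²:
  37 · 41 = 1517: from (1² + 6²)(4² + 5²), take (1·4 − 6·5, 1·5 + 6·4) = (4 − 30, 5 + 24) = (-26, 29); dropping signs (only squares matter) gives (26, 29); check 26² + 29² = 676 + 841 = 1517 ✓.
  1517 · 89 = 135013: from (26² + 29²)(5² + 8²), take (26·5 − 29·8, 26·8 + 29·5) = (130 − 232, 208 + 145) = (-102, 353); dropping signs (only squares matter) gives (102, 353); check 102² + 353² = 10404 + 124609 = 135013 ✓.
Step 4: Order so x ≤ y and verify: 102² + 353² = 10404 + 124609 = 135013 = n. ✓

n = 135013 = 102² + 353² (one valid representation with x ≤ y).


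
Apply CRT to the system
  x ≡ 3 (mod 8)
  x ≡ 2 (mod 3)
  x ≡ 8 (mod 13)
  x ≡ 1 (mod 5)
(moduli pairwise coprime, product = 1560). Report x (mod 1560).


Product of moduli M = 8 · 3 · 13 · 5 = 1560.
Merge one congruence at a time:
  Start: x ≡ 3 (mod 8).
  Combine with x ≡ 2 (mod 3); new modulus lcm = 24.
    Write x = 3 + 8·t and substitute into x ≡ 2 (mod 3): 8·t ≡ 2 − 3 = -1 (mod 3).
    Reduce coefficients mod 3: 2·t ≡ 2 (mod 3).
    The inverse of 2 mod 3 is 2 (since 2·2 = 4 = 1·3 + 1), so t ≡ 2·2 = 4 ≡ 1 (mod 3).
    Then x = 3 + 8·1 = 11, valid modulo lcm(8, 3) = 24: x ≡ 11 (mod 24).
  Combine with x ≡ 8 (mod 13); new modulus lcm = 312.
    Write x = 11 + 24·t and substitute into x ≡ 8 (mod 13): 24·t ≡ 8 − 11 = -3 (mod 13).
    Reduce coefficients mod 13: 11·t ≡ 10 (mod 13).
    The inverse of 11 mod 13 is 6 (since 11·6 = 66 = 5·13 + 1), so t ≡ 6·10 = 60 ≡ 8 (mod 13).
    Then x = 11 + 24·8 = 203, valid modulo lcm(24, 13) = 312: x ≡ 203 (mod 312).
  Combine with x ≡ 1 (mod 5); new modulus lcm = 1560.
    Write x = 203 + 312·t and substitute into x ≡ 1 (mod 5): 312·t ≡ 1 − 203 = -202 (mod 5).
    Reduce coefficients mod 5: 2·t ≡ 3 (mod 5).
    The inverse of 2 mod 5 is 3 (since 2·3 = 6 = 1·5 + 1), so t ≡ 3·3 = 9 ≡ 4 (mod 5).
    Then x = 203 + 312·4 = 1451, valid modulo lcm(312, 5) = 1560: x ≡ 1451 (mod 1560).
Verify against each original: 1451 mod 8 = 3, 1451 mod 3 = 2, 1451 mod 13 = 8, 1451 mod 5 = 1.

x ≡ 1451 (mod 1560).
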